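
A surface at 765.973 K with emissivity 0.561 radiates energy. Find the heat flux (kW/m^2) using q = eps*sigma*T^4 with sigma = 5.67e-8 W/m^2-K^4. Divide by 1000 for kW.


T^4 = 3.4423e+11
q = 0.561 * 5.67e-8 * 3.4423e+11 / 1000 = 10.950 kW/m^2

10.950 kW/m^2


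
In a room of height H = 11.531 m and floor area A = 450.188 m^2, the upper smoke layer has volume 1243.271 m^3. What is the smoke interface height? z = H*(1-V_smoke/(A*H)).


V/(A*H) = 0.23950
1 - 0.23950 = 0.76050
z = 11.531 * 0.76050 = 8.7693 m

8.7693 m


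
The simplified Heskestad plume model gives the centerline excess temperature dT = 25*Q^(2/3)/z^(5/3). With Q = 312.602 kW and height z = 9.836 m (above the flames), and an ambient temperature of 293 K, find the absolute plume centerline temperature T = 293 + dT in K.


Q^(2/3) = 46.060
z^(5/3) = 45.154
dT = 25 * 46.060 / 45.154 = 25.502 K
T = 293 + 25.502 = 318.50 K

318.50 K


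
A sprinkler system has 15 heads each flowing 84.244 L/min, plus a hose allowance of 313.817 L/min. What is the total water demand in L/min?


Sprinkler demand = 15 * 84.244 = 1263.66 L/min
Total = 1263.66 + 313.817 = 1577.477 L/min

1577.477 L/min


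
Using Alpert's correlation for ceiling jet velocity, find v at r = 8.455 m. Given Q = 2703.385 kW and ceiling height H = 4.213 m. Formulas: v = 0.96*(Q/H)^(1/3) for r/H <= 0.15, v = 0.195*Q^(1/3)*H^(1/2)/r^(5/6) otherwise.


r/H = 8.455 / 4.213 = 2.0069
r/H > 0.15, so v = 0.195*Q^(1/3)*H^(1/2)/r^(5/6)
Q^(1/3) = 13.931
H^(1/2) = 2.0526
r^(5/6) = 5.9237
v = 0.195 * 13.931 * 2.0526 / 5.9237 = 0.94125 m/s

0.94125 m/s


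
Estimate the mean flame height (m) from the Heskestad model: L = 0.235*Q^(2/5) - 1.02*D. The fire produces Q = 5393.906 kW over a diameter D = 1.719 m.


Q^(2/5) = 31.100
0.235 * Q^(2/5) = 7.3085
1.02 * D = 1.7534
L = 5.5551 m

5.5551 m


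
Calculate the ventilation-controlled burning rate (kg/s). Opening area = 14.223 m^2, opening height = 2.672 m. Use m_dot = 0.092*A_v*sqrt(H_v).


sqrt(H_v) = 1.6346
m_dot = 0.092 * 14.223 * 1.6346 = 2.1389 kg/s

2.1389 kg/s


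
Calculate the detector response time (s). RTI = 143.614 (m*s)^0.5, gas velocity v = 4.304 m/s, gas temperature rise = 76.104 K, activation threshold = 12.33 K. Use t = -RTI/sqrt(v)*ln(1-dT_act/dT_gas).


dT_act/dT_gas = 0.16202
ln(1 - 0.16202) = -0.17676
t = -143.614 / sqrt(4.304) * -0.17676 = 12.236 s

12.236 s


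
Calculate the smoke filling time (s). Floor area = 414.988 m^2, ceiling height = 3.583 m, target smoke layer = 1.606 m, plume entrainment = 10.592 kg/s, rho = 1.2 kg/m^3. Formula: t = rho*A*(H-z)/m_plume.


H - z = 1.977 m
t = 1.2 * 414.988 * 1.977 / 10.592 = 92.949 s

92.949 s


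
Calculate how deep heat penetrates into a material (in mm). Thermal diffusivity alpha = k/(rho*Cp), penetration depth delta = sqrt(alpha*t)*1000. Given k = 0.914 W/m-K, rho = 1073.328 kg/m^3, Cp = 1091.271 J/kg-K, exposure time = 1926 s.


alpha = 0.914 / (1073.328 * 1091.271) = 7.8034e-07 m^2/s
alpha * t = 0.0015029
delta = sqrt(0.0015029) * 1000 = 38.768 mm

38.768 mm


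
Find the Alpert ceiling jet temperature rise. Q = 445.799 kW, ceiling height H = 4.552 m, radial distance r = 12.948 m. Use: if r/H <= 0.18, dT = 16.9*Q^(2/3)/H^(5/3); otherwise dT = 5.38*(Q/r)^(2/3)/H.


r/H = 12.948 / 4.552 = 2.8445
r/H > 0.18, so dT = 5.38*(Q/r)^(2/3)/H
Q/r = 34.430
(Q/r)^(2/3) = 10.583
dT = 5.38 * 10.583 / 4.552 = 12.508 K

12.508 K


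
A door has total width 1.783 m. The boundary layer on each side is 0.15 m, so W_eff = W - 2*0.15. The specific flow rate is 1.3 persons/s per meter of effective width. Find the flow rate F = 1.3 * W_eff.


W_eff = 1.783 - 0.30 = 1.483 m
F = 1.3 * 1.483 = 1.9279 persons/s

1.9279 persons/s


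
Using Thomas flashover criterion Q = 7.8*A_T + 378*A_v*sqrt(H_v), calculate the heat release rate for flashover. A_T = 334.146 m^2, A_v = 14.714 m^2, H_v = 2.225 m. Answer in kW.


7.8*A_T = 2606.3
sqrt(H_v) = 1.4916
378*A_v*sqrt(H_v) = 8296.4
Q = 2606.3 + 8296.4 = 10903 kW

10903 kW


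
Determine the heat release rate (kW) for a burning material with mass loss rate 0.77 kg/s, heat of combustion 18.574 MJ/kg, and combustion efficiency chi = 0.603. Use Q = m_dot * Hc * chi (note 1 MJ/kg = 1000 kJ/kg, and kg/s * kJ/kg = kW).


Hc = 18.574 MJ/kg = 18.574 * 1000 kJ/kg = 18574 kJ/kg
Q = 0.77 kg/s * 18574 kJ/kg * 0.603 = 8624.1 kW

8624.1 kW


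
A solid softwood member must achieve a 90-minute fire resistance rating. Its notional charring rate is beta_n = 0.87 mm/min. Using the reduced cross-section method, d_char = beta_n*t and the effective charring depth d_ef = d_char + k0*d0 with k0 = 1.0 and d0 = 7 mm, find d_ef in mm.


d_char = 0.87 * 90 = 78.3 mm
d_ef = 78.3 + 1.0*7 = 85.3 mm

85.3 mm


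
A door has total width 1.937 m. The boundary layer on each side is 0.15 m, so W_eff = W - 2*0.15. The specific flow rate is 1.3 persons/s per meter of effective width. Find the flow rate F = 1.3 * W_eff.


W_eff = 1.937 - 0.30 = 1.637 m
F = 1.3 * 1.637 = 2.1281 persons/s

2.1281 persons/s


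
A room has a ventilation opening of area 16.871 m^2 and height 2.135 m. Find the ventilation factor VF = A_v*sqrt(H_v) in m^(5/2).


sqrt(H_v) = 1.4612
VF = 16.871 * 1.4612 = 24.651 m^(5/2)

24.651 m^(5/2)


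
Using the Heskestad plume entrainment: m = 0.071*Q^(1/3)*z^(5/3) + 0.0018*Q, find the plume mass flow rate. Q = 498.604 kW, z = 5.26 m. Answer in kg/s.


Q^(1/3) = 7.9296
z^(5/3) = 15.909
First term = 0.071 * 7.9296 * 15.909 = 8.9568
Second term = 0.0018 * 498.604 = 0.89749
m = 9.8543 kg/s

9.8543 kg/s


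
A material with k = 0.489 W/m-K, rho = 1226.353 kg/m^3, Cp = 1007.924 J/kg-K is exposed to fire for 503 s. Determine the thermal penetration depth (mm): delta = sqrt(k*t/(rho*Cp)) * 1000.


alpha = 0.489 / (1226.353 * 1007.924) = 3.9561e-07 m^2/s
alpha * t = 0.00019899
delta = sqrt(0.00019899) * 1000 = 14.106 mm

14.106 mm


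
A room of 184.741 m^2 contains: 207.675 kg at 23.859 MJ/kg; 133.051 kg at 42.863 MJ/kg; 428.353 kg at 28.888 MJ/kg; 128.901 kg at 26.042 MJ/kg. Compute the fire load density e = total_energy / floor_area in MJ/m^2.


Total energy = 207.675*23.859 + 133.051*42.863 + 428.353*28.888 + 128.901*26.042
= 4954.918 + 5702.965 + 12374.26 + 3356.840
= 26388.98 MJ
e = 26388.98 / 184.741 = 142.84 MJ/m^2

142.84 MJ/m^2


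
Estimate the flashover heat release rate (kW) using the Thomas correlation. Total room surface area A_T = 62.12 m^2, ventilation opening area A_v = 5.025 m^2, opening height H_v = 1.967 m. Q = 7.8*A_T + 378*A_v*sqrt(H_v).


7.8*A_T = 484.536
sqrt(H_v) = 1.4025
378*A_v*sqrt(H_v) = 2664.0
Q = 484.536 + 2664.0 = 3148.5 kW

3148.5 kW


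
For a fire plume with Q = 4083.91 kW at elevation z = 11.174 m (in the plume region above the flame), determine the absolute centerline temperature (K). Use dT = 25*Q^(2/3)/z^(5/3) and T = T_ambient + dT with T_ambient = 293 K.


Q^(2/3) = 255.50
z^(5/3) = 55.849
dT = 25 * 255.50 / 55.849 = 114.37 K
T = 293 + 114.37 = 407.37 K

407.37 K


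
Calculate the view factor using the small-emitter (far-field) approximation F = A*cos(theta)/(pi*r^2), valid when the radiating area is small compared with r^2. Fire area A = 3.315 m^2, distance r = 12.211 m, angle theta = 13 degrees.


cos(13 deg) = 0.97437
pi*r^2 = 468.44
F = 3.315 * 0.97437 / 468.44 = 0.0068953

0.0068953


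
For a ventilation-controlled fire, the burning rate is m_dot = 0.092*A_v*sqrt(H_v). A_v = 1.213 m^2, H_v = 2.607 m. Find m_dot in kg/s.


sqrt(H_v) = 1.6146
m_dot = 0.092 * 1.213 * 1.6146 = 0.18019 kg/s

0.18019 kg/s


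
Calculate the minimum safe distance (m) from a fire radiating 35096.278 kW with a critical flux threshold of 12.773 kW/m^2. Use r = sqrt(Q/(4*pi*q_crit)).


4*pi*q_crit = 160.51
Q/(4*pi*q_crit) = 218.65
r = sqrt(218.65) = 14.787 m

14.787 m


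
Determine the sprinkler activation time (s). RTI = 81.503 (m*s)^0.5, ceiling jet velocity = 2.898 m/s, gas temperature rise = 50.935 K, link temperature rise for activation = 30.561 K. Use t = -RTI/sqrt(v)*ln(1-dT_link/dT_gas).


dT_link/dT_gas = 0.6
ln(1 - 0.6) = -0.91629
t = -81.503 / sqrt(2.898) * -0.91629 = 43.869 s

43.869 s


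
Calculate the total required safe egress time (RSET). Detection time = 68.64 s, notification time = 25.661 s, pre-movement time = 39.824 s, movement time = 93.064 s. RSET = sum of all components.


Total = 68.64 + 25.661 + 39.824 + 93.064 = 227.189 s

227.189 s


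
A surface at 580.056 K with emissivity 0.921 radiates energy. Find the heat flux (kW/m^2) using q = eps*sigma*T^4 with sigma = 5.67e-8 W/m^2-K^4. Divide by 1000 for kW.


T^4 = 1.1321e+11
q = 0.921 * 5.67e-8 * 1.1321e+11 / 1000 = 5.9118 kW/m^2

5.9118 kW/m^2


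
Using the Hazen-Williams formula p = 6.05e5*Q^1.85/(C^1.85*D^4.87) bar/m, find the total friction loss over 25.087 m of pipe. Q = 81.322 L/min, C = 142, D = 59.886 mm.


Q^1.85 = 3418.9
C^1.85 = 9588.1
D^4.87 = 4.5245e+08
p/m = 0.00047680 bar/m
p_total = 0.00047680 * 25.087 = 0.011961 bar

0.011961 bar


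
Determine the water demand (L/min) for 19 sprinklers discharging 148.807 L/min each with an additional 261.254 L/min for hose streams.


Sprinkler demand = 19 * 148.807 = 2827.333 L/min
Total = 2827.333 + 261.254 = 3088.587 L/min

3088.587 L/min


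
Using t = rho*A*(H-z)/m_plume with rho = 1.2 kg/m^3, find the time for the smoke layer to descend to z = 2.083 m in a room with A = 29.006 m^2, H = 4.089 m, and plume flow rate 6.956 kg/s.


H - z = 2.006 m
t = 1.2 * 29.006 * 2.006 / 6.956 = 10.038 s

10.038 s


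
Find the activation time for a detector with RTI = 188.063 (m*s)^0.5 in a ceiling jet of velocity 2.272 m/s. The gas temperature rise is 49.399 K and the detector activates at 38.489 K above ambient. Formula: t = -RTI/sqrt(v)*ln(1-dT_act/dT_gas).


dT_act/dT_gas = 0.77915
ln(1 - 0.77915) = -1.5103
t = -188.063 / sqrt(2.272) * -1.5103 = 188.43 s

188.43 s


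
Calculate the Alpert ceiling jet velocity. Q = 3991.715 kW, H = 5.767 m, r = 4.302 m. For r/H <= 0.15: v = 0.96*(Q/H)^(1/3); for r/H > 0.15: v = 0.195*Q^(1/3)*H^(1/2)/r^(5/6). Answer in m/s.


r/H = 4.302 / 5.767 = 0.74597
r/H > 0.15, so v = 0.195*Q^(1/3)*H^(1/2)/r^(5/6)
Q^(1/3) = 15.863
H^(1/2) = 2.4015
r^(5/6) = 3.3733
v = 0.195 * 15.863 * 2.4015 / 3.3733 = 2.2021 m/s

2.2021 m/s


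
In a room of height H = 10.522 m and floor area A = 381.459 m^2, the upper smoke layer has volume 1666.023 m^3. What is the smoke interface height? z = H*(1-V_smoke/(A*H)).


V/(A*H) = 0.41508
1 - 0.41508 = 0.58492
z = 10.522 * 0.58492 = 6.1545 m

6.1545 m


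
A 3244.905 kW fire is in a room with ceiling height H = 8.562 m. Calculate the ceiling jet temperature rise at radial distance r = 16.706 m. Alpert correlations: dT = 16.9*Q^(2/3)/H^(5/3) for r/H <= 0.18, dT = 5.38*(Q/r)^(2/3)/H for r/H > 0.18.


r/H = 16.706 / 8.562 = 1.9512
r/H > 0.18, so dT = 5.38*(Q/r)^(2/3)/H
Q/r = 194.24
(Q/r)^(2/3) = 33.539
dT = 5.38 * 33.539 / 8.562 = 21.075 K

21.075 K


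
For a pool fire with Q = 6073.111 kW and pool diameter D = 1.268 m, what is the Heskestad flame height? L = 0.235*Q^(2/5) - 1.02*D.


Q^(2/5) = 32.611
0.235 * Q^(2/5) = 7.6636
1.02 * D = 1.2934
L = 6.3702 m

6.3702 m


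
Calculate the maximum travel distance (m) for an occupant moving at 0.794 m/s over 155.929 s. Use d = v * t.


d = 0.794 * 155.929 = 123.81 m

123.81 m


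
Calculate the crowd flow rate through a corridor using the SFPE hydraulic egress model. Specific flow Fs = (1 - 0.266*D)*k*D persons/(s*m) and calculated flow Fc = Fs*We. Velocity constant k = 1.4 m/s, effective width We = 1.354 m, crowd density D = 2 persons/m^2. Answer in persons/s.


1 - 0.266*D = 1 - 0.266*2 = 0.468
Fs = 0.468 * 1.4 * 2 = 1.3104 persons/(s*m)
Fc = 1.3104 * 1.354 = 1.7743 persons/s

1.7743 persons/s


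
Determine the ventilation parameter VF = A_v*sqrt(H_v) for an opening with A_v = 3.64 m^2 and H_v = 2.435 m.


sqrt(H_v) = 1.5604
VF = 3.64 * 1.5604 = 5.6800 m^(5/2)

5.6800 m^(5/2)


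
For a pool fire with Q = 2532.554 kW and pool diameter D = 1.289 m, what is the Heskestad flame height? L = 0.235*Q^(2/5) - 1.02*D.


Q^(2/5) = 22.984
0.235 * Q^(2/5) = 5.4012
1.02 * D = 1.3148
L = 4.0864 m

4.0864 m


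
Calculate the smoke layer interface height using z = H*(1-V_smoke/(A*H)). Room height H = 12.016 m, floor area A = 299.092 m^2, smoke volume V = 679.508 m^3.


V/(A*H) = 0.18907
1 - 0.18907 = 0.81093
z = 12.016 * 0.81093 = 9.7441 m

9.7441 m


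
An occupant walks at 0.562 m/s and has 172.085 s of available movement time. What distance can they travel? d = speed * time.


d = 0.562 * 172.085 = 96.712 m

96.712 m


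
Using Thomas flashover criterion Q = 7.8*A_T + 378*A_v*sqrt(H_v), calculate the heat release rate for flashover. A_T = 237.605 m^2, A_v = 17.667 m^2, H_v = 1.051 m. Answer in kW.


7.8*A_T = 1853.319
sqrt(H_v) = 1.0252
378*A_v*sqrt(H_v) = 6846.3
Q = 1853.319 + 6846.3 = 8699.6 kW

8699.6 kW


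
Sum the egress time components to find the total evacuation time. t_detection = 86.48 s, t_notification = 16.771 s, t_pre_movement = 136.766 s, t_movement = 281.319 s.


Total = 86.48 + 16.771 + 136.766 + 281.319 = 521.336 s

521.336 s


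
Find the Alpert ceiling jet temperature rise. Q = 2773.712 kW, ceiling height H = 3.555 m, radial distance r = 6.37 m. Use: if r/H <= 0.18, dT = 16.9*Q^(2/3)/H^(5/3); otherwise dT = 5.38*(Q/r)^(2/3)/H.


r/H = 6.37 / 3.555 = 1.7918
r/H > 0.18, so dT = 5.38*(Q/r)^(2/3)/H
Q/r = 435.43
(Q/r)^(2/3) = 57.449
dT = 5.38 * 57.449 / 3.555 = 86.941 K

86.941 K


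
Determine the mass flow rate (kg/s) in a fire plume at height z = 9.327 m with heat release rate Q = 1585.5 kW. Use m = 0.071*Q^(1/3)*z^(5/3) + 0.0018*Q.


Q^(1/3) = 11.661
z^(5/3) = 41.327
First term = 0.071 * 11.661 * 41.327 = 34.215
Second term = 0.0018 * 1585.5 = 2.8539
m = 37.069 kg/s

37.069 kg/s


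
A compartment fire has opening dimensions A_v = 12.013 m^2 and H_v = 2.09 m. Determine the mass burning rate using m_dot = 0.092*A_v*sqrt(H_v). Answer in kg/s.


sqrt(H_v) = 1.4457
m_dot = 0.092 * 12.013 * 1.4457 = 1.5978 kg/s

1.5978 kg/s


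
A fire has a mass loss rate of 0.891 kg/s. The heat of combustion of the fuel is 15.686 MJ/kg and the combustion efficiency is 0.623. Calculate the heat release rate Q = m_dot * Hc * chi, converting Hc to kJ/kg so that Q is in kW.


Hc = 15.686 MJ/kg = 15.686 * 1000 kJ/kg = 15686 kJ/kg
Q = 0.891 kg/s * 15686 kJ/kg * 0.623 = 8707.2 kW

8707.2 kW


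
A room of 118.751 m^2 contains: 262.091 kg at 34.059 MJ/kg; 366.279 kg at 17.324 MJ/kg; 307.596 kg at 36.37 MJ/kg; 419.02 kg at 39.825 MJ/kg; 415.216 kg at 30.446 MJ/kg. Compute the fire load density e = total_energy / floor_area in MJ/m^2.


Total energy = 262.091*34.059 + 366.279*17.324 + 307.596*36.37 + 419.02*39.825 + 415.216*30.446
= 8926.557 + 6345.417 + 11187.27 + 16687.47 + 12641.67
= 55788.38 MJ
e = 55788.38 / 118.751 = 469.79 MJ/m^2

469.79 MJ/m^2


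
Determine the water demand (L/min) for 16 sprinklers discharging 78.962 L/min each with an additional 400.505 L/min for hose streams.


Sprinkler demand = 16 * 78.962 = 1263.392 L/min
Total = 1263.392 + 400.505 = 1663.897 L/min

1663.897 L/min


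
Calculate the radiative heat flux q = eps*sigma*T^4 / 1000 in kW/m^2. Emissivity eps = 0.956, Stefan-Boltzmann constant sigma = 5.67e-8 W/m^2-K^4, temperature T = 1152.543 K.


T^4 = 1.7645e+12
q = 0.956 * 5.67e-8 * 1.7645e+12 / 1000 = 95.647 kW/m^2

95.647 kW/m^2


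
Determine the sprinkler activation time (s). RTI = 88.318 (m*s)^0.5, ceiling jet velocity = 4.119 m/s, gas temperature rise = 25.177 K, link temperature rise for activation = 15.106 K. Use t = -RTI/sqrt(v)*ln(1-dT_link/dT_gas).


dT_link/dT_gas = 0.59999
ln(1 - 0.59999) = -0.91627
t = -88.318 / sqrt(4.119) * -0.91627 = 39.873 s

39.873 s


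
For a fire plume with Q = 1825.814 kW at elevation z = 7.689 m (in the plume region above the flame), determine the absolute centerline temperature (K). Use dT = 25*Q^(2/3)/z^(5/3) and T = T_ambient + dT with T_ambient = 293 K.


Q^(2/3) = 149.38
z^(5/3) = 29.954
dT = 25 * 149.38 / 29.954 = 124.68 K
T = 293 + 124.68 = 417.68 K

417.68 K


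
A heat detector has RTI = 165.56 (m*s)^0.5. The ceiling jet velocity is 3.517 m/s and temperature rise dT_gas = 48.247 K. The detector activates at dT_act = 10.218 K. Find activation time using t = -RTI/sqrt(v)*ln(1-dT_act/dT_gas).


dT_act/dT_gas = 0.21179
ln(1 - 0.21179) = -0.23798
t = -165.56 / sqrt(3.517) * -0.23798 = 21.010 s

21.010 s


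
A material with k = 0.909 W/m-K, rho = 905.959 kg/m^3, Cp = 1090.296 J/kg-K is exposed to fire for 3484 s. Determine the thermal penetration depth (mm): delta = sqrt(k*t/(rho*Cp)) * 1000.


alpha = 0.909 / (905.959 * 1090.296) = 9.2026e-07 m^2/s
alpha * t = 0.0032062
delta = sqrt(0.0032062) * 1000 = 56.623 mm

56.623 mm


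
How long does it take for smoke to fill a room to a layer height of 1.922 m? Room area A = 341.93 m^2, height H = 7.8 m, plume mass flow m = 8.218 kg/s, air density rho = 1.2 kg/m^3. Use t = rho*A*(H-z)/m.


H - z = 5.878 m
t = 1.2 * 341.93 * 5.878 / 8.218 = 293.48 s

293.48 s


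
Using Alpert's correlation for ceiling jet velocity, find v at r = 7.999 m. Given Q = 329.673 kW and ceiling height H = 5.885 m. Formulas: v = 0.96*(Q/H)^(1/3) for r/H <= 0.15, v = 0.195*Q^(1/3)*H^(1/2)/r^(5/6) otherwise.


r/H = 7.999 / 5.885 = 1.3592
r/H > 0.15, so v = 0.195*Q^(1/3)*H^(1/2)/r^(5/6)
Q^(1/3) = 6.9081
H^(1/2) = 2.4259
r^(5/6) = 5.6563
v = 0.195 * 6.9081 * 2.4259 / 5.6563 = 0.57775 m/s

0.57775 m/s


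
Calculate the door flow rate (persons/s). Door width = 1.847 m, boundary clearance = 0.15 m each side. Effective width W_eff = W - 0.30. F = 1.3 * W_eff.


W_eff = 1.847 - 0.30 = 1.547 m
F = 1.3 * 1.547 = 2.0111 persons/s

2.0111 persons/s


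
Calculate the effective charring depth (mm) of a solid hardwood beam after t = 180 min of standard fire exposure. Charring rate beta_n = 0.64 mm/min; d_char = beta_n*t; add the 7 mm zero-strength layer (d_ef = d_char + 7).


d_char = 0.64 * 180 = 115.2 mm
d_ef = 115.2 + 1.0*7 = 122.2 mm

122.2 mm


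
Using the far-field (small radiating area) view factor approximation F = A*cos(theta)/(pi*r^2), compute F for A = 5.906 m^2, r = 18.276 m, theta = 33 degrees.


cos(33 deg) = 0.83867
pi*r^2 = 1049.3
F = 5.906 * 0.83867 / 1049.3 = 0.0047203

0.0047203


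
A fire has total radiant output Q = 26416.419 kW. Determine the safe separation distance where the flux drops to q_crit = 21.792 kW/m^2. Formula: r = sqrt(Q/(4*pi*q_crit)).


4*pi*q_crit = 273.85
Q/(4*pi*q_crit) = 96.464
r = sqrt(96.464) = 9.8216 m

9.8216 m


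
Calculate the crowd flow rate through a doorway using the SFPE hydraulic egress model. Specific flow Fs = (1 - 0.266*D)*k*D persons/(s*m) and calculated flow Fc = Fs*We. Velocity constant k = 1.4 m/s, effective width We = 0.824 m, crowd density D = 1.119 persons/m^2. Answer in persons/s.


1 - 0.266*D = 1 - 0.266*1.119 = 0.70235
Fs = 0.70235 * 1.4 * 1.119 = 1.1003 persons/(s*m)
Fc = 1.1003 * 0.824 = 0.90664 persons/s

0.90664 persons/s


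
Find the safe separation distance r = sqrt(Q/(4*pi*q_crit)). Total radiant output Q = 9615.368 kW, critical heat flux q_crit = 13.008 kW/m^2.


4*pi*q_crit = 163.46
Q/(4*pi*q_crit) = 58.823
r = sqrt(58.823) = 7.6696 m

7.6696 m


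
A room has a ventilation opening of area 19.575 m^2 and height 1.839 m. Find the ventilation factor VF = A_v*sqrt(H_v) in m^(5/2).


sqrt(H_v) = 1.3561
VF = 19.575 * 1.3561 = 26.546 m^(5/2)

26.546 m^(5/2)


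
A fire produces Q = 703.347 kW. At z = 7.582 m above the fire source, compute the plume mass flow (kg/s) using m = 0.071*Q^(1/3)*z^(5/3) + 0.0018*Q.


Q^(1/3) = 8.8932
z^(5/3) = 29.262
First term = 0.071 * 8.8932 * 29.262 = 18.477
Second term = 0.0018 * 703.347 = 1.2660
m = 19.743 kg/s

19.743 kg/s


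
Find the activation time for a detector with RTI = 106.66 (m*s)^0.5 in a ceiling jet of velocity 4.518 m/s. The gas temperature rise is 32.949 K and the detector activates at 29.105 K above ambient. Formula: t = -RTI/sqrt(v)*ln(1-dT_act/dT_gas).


dT_act/dT_gas = 0.88333
ln(1 - 0.88333) = -2.1484
t = -106.66 / sqrt(4.518) * -2.1484 = 107.81 s

107.81 s


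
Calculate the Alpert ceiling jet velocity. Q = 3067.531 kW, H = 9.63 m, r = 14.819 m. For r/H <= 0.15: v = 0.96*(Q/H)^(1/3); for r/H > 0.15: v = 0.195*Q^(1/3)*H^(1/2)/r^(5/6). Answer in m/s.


r/H = 14.819 / 9.63 = 1.5388
r/H > 0.15, so v = 0.195*Q^(1/3)*H^(1/2)/r^(5/6)
Q^(1/3) = 14.530
H^(1/2) = 3.1032
r^(5/6) = 9.4555
v = 0.195 * 14.530 * 3.1032 / 9.4555 = 0.92988 m/s

0.92988 m/s


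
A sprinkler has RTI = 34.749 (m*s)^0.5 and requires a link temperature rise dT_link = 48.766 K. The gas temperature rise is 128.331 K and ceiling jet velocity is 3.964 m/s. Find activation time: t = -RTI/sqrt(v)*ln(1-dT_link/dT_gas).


dT_link/dT_gas = 0.38000
ln(1 - 0.38000) = -0.47804
t = -34.749 / sqrt(3.964) * -0.47804 = 8.3433 s

8.3433 s


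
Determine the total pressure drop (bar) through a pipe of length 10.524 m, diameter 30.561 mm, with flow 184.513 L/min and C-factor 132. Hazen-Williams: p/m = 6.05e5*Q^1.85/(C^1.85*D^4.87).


Q^1.85 = 15565
C^1.85 = 8376.5
D^4.87 = 1.7091e+07
p/m = 0.065778 bar/m
p_total = 0.065778 * 10.524 = 0.69224 bar

0.69224 bar


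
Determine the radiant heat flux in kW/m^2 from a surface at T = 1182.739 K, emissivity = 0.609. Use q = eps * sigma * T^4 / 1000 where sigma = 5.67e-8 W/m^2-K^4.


T^4 = 1.9568e+12
q = 0.609 * 5.67e-8 * 1.9568e+12 / 1000 = 67.570 kW/m^2

67.570 kW/m^2


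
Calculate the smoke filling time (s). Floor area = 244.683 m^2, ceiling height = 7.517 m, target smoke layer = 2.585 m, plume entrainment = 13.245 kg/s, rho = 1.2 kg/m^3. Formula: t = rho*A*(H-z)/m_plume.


H - z = 4.932 m
t = 1.2 * 244.683 * 4.932 / 13.245 = 109.33 s

109.33 s


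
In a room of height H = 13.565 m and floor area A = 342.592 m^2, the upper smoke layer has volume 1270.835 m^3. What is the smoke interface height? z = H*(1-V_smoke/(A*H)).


V/(A*H) = 0.27346
1 - 0.27346 = 0.72654
z = 13.565 * 0.72654 = 9.8555 m

9.8555 m


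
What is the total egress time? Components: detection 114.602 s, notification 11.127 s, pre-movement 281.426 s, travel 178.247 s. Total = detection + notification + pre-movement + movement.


Total = 114.602 + 11.127 + 281.426 + 178.247 = 585.402 s

585.402 s


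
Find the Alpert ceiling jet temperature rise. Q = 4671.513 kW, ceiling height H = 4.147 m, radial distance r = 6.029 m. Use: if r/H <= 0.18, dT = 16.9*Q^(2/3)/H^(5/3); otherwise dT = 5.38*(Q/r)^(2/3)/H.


r/H = 6.029 / 4.147 = 1.4538
r/H > 0.18, so dT = 5.38*(Q/r)^(2/3)/H
Q/r = 774.84
(Q/r)^(2/3) = 84.361
dT = 5.38 * 84.361 / 4.147 = 109.44 K

109.44 K


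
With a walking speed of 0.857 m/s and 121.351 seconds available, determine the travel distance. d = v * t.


d = 0.857 * 121.351 = 104.00 m

104.00 m


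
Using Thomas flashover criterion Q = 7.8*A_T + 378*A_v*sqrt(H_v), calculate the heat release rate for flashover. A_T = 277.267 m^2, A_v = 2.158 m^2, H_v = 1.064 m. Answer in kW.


7.8*A_T = 2162.7
sqrt(H_v) = 1.0315
378*A_v*sqrt(H_v) = 841.42
Q = 2162.7 + 841.42 = 3004.1 kW

3004.1 kW


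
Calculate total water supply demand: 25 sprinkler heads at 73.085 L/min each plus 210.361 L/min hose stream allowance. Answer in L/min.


Sprinkler demand = 25 * 73.085 = 1827.125 L/min
Total = 1827.125 + 210.361 = 2037.486 L/min

2037.486 L/min


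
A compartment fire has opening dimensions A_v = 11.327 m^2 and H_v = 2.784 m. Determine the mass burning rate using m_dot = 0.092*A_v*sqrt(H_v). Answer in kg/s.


sqrt(H_v) = 1.6685
m_dot = 0.092 * 11.327 * 1.6685 = 1.7388 kg/s

1.7388 kg/s


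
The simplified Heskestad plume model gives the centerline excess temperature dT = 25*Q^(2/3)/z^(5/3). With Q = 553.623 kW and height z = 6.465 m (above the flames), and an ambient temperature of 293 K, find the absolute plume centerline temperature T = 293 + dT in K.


Q^(2/3) = 67.423
z^(5/3) = 22.436
dT = 25 * 67.423 / 22.436 = 75.128 K
T = 293 + 75.128 = 368.13 K

368.13 K


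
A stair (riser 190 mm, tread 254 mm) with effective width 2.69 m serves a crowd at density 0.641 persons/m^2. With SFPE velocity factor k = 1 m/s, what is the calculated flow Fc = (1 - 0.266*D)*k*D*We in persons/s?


1 - 0.266*D = 1 - 0.266*0.641 = 0.82949
Fs = 0.82949 * 1 * 0.641 = 0.53171 persons/(s*m)
Fc = 0.53171 * 2.69 = 1.4303 persons/s

1.4303 persons/s


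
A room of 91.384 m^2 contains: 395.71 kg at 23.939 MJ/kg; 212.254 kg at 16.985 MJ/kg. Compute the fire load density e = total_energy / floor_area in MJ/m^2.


Total energy = 395.71*23.939 + 212.254*16.985
= 9472.902 + 3605.134
= 13078.04 MJ
e = 13078.04 / 91.384 = 143.11 MJ/m^2

143.11 MJ/m^2


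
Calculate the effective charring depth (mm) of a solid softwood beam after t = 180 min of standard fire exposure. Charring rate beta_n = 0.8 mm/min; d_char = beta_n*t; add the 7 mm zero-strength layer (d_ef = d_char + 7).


d_char = 0.8 * 180 = 144 mm
d_ef = 144 + 1.0*7 = 151 mm

151 mm


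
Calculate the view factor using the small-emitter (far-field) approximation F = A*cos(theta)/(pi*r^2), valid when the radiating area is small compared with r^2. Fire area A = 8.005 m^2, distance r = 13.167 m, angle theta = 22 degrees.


cos(22 deg) = 0.92718
pi*r^2 = 544.66
F = 8.005 * 0.92718 / 544.66 = 0.013627

0.013627


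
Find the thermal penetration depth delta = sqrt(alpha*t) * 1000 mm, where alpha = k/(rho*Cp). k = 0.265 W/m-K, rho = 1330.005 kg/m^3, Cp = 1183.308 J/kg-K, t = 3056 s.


alpha = 0.265 / (1330.005 * 1183.308) = 1.6838e-07 m^2/s
alpha * t = 0.00051457
delta = sqrt(0.00051457) * 1000 = 22.684 mm

22.684 mm


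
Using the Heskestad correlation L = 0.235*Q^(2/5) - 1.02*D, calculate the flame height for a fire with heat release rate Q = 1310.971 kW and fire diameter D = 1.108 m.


Q^(2/5) = 17.662
0.235 * Q^(2/5) = 4.1505
1.02 * D = 1.1302
L = 3.0204 m

3.0204 m


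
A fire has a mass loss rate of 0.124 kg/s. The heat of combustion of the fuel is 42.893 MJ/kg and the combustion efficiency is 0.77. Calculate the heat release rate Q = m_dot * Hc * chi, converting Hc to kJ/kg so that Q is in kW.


Hc = 42.893 MJ/kg = 42.893 * 1000 kJ/kg = 42893 kJ/kg
Q = 0.124 kg/s * 42893 kJ/kg * 0.77 = 4095.4 kW

4095.4 kW


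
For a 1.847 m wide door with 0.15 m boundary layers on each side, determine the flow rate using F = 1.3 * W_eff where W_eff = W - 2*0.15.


W_eff = 1.847 - 0.30 = 1.547 m
F = 1.3 * 1.547 = 2.0111 persons/s

2.0111 persons/s


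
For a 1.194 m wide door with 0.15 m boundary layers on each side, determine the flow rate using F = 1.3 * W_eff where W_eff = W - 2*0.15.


W_eff = 1.194 - 0.30 = 0.894 m
F = 1.3 * 0.894 = 1.1622 persons/s

1.1622 persons/s


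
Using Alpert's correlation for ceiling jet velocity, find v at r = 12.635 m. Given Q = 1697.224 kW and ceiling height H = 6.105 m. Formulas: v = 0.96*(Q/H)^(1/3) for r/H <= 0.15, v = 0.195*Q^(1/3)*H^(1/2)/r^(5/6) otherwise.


r/H = 12.635 / 6.105 = 2.0696
r/H > 0.15, so v = 0.195*Q^(1/3)*H^(1/2)/r^(5/6)
Q^(1/3) = 11.928
H^(1/2) = 2.4708
r^(5/6) = 8.2790
v = 0.195 * 11.928 * 2.4708 / 8.2790 = 0.69419 m/s

0.69419 m/s


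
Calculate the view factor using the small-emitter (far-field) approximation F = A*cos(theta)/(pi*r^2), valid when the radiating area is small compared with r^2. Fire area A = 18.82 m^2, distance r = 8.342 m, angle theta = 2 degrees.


cos(2 deg) = 0.99939
pi*r^2 = 218.62
F = 18.82 * 0.99939 / 218.62 = 0.086033

0.086033


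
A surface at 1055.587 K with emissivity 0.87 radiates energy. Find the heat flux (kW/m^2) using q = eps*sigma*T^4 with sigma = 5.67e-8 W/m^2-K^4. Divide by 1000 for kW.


T^4 = 1.2416e+12
q = 0.87 * 5.67e-8 * 1.2416e+12 / 1000 = 61.246 kW/m^2

61.246 kW/m^2


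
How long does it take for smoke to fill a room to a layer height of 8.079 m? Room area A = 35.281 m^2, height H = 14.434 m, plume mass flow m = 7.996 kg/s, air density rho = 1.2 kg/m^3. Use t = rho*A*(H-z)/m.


H - z = 6.355 m
t = 1.2 * 35.281 * 6.355 / 7.996 = 33.648 s

33.648 s


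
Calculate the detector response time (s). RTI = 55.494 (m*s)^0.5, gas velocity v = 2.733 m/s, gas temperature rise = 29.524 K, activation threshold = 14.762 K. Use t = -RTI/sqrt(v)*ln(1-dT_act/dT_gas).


dT_act/dT_gas = 0.5
ln(1 - 0.5) = -0.69315
t = -55.494 / sqrt(2.733) * -0.69315 = 23.268 s

23.268 s


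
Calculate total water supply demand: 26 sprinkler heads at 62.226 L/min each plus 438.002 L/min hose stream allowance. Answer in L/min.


Sprinkler demand = 26 * 62.226 = 1617.876 L/min
Total = 1617.876 + 438.002 = 2055.878 L/min

2055.878 L/min


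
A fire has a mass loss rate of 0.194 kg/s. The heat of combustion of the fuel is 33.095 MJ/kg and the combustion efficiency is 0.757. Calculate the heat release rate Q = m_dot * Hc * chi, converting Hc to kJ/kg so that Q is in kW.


Hc = 33.095 MJ/kg = 33.095 * 1000 kJ/kg = 33095 kJ/kg
Q = 0.194 kg/s * 33095 kJ/kg * 0.757 = 4860.3 kW

4860.3 kW


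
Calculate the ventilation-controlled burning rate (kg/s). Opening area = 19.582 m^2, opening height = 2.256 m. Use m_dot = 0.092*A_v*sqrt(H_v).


sqrt(H_v) = 1.5020
m_dot = 0.092 * 19.582 * 1.5020 = 2.7059 kg/s

2.7059 kg/s


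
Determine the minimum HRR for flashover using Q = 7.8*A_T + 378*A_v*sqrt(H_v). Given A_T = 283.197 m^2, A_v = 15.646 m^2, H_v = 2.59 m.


7.8*A_T = 2208.9
sqrt(H_v) = 1.6093
378*A_v*sqrt(H_v) = 9518.0
Q = 2208.9 + 9518.0 = 11727 kW

11727 kW


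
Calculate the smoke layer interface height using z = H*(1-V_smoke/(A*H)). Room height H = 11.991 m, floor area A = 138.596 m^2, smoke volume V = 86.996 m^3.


V/(A*H) = 0.052347
1 - 0.052347 = 0.94765
z = 11.991 * 0.94765 = 11.363 m

11.363 m


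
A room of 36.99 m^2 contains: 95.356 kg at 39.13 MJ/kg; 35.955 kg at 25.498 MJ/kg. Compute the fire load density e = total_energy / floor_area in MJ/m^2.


Total energy = 95.356*39.13 + 35.955*25.498
= 3731.280 + 916.7806
= 4648.061 MJ
e = 4648.061 / 36.99 = 125.66 MJ/m^2

125.66 MJ/m^2


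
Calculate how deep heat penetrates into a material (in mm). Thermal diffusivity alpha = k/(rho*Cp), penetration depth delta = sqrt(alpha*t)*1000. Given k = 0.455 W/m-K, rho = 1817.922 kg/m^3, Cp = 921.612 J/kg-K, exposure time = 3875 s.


alpha = 0.455 / (1817.922 * 921.612) = 2.7157e-07 m^2/s
alpha * t = 0.0010523
delta = sqrt(0.0010523) * 1000 = 32.440 mm

32.440 mm


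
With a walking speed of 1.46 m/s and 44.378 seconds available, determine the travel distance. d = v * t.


d = 1.46 * 44.378 = 64.792 m

64.792 m


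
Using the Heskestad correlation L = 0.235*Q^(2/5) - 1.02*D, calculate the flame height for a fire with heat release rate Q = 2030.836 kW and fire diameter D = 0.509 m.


Q^(2/5) = 21.041
0.235 * Q^(2/5) = 4.9447
1.02 * D = 0.51918
L = 4.4255 m

4.4255 m


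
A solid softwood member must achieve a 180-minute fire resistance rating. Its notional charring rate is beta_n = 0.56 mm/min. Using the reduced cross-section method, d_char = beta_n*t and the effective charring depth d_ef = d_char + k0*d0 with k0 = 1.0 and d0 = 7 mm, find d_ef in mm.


d_char = 0.56 * 180 = 100.8 mm
d_ef = 100.8 + 1.0*7 = 107.8 mm

107.8 mm


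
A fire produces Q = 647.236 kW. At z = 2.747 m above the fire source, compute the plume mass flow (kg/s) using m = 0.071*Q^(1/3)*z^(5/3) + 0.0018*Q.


Q^(1/3) = 8.6501
z^(5/3) = 5.3880
First term = 0.071 * 8.6501 * 5.3880 = 3.3091
Second term = 0.0018 * 647.236 = 1.1650
m = 4.4741 kg/s

4.4741 kg/s


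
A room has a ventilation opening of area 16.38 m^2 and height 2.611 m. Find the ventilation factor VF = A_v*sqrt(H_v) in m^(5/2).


sqrt(H_v) = 1.6159
VF = 16.38 * 1.6159 = 26.468 m^(5/2)

26.468 m^(5/2)


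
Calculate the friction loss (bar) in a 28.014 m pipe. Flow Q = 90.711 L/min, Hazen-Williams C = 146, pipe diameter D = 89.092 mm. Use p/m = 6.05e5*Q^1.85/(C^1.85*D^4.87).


Q^1.85 = 4184.8
C^1.85 = 10094
D^4.87 = 3.1312e+09
p/m = 8.0105e-05 bar/m
p_total = 8.0105e-05 * 28.014 = 0.0022441 bar

0.0022441 bar


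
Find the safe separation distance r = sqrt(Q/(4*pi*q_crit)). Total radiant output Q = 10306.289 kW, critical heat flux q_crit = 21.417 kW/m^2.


4*pi*q_crit = 269.13
Q/(4*pi*q_crit) = 38.294
r = sqrt(38.294) = 6.1882 m

6.1882 m


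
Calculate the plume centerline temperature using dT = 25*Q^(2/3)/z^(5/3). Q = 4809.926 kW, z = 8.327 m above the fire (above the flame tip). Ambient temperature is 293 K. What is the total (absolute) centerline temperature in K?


Q^(2/3) = 284.94
z^(5/3) = 34.210
dT = 25 * 284.94 / 34.210 = 208.23 K
T = 293 + 208.23 = 501.23 K

501.23 K


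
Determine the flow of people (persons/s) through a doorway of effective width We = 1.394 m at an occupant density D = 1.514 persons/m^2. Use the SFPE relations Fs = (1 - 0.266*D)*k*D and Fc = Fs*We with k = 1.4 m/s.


1 - 0.266*D = 1 - 0.266*1.514 = 0.59728
Fs = 0.59728 * 1.4 * 1.514 = 1.2660 persons/(s*m)
Fc = 1.2660 * 1.394 = 1.7648 persons/s

1.7648 persons/s


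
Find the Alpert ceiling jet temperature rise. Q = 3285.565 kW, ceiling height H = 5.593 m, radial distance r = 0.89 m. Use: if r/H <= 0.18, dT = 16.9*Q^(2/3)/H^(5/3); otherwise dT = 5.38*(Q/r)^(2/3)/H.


r/H = 0.89 / 5.593 = 0.15913
r/H <= 0.18, so dT = 16.9*Q^(2/3)/H^(5/3)
Q^(2/3) = 221.01
H^(5/3) = 17.623
dT = 16.9 * 221.01 / 17.623 = 211.94 K

211.94 K


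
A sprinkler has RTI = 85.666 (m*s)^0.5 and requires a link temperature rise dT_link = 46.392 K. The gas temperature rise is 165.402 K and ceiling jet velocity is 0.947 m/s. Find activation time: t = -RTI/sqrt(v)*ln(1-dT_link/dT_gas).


dT_link/dT_gas = 0.28048
ln(1 - 0.28048) = -0.32917
t = -85.666 / sqrt(0.947) * -0.32917 = 28.977 s

28.977 s


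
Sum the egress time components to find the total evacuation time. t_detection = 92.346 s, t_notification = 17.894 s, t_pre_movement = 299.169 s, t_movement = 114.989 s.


Total = 92.346 + 17.894 + 299.169 + 114.989 = 524.398 s

524.398 s


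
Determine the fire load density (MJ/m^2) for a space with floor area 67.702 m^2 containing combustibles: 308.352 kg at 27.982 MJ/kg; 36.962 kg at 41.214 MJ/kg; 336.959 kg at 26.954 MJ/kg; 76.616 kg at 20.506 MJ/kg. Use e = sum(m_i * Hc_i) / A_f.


Total energy = 308.352*27.982 + 36.962*41.214 + 336.959*26.954 + 76.616*20.506
= 8628.306 + 1523.352 + 9082.393 + 1571.088
= 20805.14 MJ
e = 20805.14 / 67.702 = 307.30 MJ/m^2

307.30 MJ/m^2


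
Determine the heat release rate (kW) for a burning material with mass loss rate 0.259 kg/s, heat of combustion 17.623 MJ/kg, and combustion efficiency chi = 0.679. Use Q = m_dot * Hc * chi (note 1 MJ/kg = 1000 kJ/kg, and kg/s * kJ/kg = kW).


Hc = 17.623 MJ/kg = 17.623 * 1000 kJ/kg = 17623 kJ/kg
Q = 0.259 kg/s * 17623 kJ/kg * 0.679 = 3099.2 kW

3099.2 kW


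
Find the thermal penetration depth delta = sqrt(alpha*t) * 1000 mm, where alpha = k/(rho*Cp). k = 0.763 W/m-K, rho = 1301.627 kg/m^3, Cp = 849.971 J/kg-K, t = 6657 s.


alpha = 0.763 / (1301.627 * 849.971) = 6.8966e-07 m^2/s
alpha * t = 0.0045911
delta = sqrt(0.0045911) * 1000 = 67.757 mm

67.757 mm


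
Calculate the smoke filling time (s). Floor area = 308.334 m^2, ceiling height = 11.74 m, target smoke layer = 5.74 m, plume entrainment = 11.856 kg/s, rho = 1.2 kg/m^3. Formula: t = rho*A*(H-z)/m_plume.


H - z = 6 m
t = 1.2 * 308.334 * 6 / 11.856 = 187.25 s

187.25 s


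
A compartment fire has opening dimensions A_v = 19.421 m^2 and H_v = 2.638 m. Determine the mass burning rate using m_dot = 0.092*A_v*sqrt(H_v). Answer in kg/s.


sqrt(H_v) = 1.6242
m_dot = 0.092 * 19.421 * 1.6242 = 2.9020 kg/s

2.9020 kg/s


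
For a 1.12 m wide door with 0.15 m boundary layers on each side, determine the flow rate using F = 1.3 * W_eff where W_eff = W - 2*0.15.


W_eff = 1.12 - 0.30 = 0.82 m
F = 1.3 * 0.82 = 1.066 persons/s

1.066 persons/s


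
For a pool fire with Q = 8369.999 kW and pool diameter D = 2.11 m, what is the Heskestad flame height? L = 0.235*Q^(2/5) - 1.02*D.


Q^(2/5) = 37.076
0.235 * Q^(2/5) = 8.7128
1.02 * D = 2.1522
L = 6.5606 m

6.5606 m


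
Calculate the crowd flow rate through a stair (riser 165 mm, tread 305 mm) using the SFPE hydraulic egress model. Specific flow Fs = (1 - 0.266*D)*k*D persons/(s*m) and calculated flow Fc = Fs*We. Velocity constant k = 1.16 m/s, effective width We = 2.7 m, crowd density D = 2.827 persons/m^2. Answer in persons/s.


1 - 0.266*D = 1 - 0.266*2.827 = 0.24802
Fs = 0.24802 * 1.16 * 2.827 = 0.81333 persons/(s*m)
Fc = 0.81333 * 2.7 = 2.1960 persons/s

2.1960 persons/s


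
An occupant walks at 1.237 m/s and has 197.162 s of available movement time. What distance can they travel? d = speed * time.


d = 1.237 * 197.162 = 243.89 m

243.89 m


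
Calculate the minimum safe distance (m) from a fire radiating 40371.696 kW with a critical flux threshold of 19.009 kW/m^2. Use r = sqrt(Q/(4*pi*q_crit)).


4*pi*q_crit = 238.87
Q/(4*pi*q_crit) = 169.01
r = sqrt(169.01) = 13.000 m

13.000 m


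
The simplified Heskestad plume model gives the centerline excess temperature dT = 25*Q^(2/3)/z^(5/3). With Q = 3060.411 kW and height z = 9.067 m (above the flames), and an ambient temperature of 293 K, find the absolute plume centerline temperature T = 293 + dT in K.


Q^(2/3) = 210.79
z^(5/3) = 39.425
dT = 25 * 210.79 / 39.425 = 133.67 K
T = 293 + 133.67 = 426.67 K

426.67 K


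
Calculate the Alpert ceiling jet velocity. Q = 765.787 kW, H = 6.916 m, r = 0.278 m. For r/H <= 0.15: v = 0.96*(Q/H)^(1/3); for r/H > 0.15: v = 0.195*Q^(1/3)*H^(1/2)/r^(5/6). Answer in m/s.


r/H = 0.278 / 6.916 = 0.040197
r/H <= 0.15, so v = 0.96*(Q/H)^(1/3)
Q/H = 110.73
(Q/H)^(1/3) = 4.8020
v = 0.96 * 4.8020 = 4.6099 m/s

4.6099 m/s


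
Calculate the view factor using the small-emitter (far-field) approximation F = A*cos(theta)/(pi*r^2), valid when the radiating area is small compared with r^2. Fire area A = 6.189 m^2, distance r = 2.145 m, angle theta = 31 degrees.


cos(31 deg) = 0.85717
pi*r^2 = 14.455
F = 6.189 * 0.85717 / 14.455 = 0.36701

0.36701


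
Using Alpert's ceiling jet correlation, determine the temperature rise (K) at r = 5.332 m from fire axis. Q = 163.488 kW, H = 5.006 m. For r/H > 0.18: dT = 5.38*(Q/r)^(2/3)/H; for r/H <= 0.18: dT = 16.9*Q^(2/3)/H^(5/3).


r/H = 5.332 / 5.006 = 1.0651
r/H > 0.18, so dT = 5.38*(Q/r)^(2/3)/H
Q/r = 30.662
(Q/r)^(2/3) = 9.7963
dT = 5.38 * 9.7963 / 5.006 = 10.528 K

10.528 K


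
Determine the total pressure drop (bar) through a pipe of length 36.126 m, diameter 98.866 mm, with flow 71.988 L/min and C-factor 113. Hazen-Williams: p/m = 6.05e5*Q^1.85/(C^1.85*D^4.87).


Q^1.85 = 2728.5
C^1.85 = 6283.4
D^4.87 = 5.1985e+09
p/m = 5.0537e-05 bar/m
p_total = 5.0537e-05 * 36.126 = 0.0018257 bar

0.0018257 bar


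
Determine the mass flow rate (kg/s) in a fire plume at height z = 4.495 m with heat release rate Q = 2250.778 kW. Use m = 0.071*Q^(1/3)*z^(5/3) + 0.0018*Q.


Q^(1/3) = 13.105
z^(5/3) = 12.243
First term = 0.071 * 13.105 * 12.243 = 11.392
Second term = 0.0018 * 2250.778 = 4.0514
m = 15.443 kg/s

15.443 kg/s


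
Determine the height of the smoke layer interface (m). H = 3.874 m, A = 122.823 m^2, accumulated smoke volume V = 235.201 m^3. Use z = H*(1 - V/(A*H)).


V/(A*H) = 0.49431
1 - 0.49431 = 0.50569
z = 3.874 * 0.50569 = 1.9590 m

1.9590 m


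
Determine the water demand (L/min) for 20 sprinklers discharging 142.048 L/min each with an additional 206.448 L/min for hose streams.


Sprinkler demand = 20 * 142.048 = 2840.96 L/min
Total = 2840.96 + 206.448 = 3047.408 L/min

3047.408 L/min


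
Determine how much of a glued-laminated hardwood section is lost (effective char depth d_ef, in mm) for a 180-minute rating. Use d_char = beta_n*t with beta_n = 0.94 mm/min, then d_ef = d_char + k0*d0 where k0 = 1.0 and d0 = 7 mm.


d_char = 0.94 * 180 = 169.2 mm
d_ef = 169.2 + 1.0*7 = 176.2 mm

176.2 mm
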